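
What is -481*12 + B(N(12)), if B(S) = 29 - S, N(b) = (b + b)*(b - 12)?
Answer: -5743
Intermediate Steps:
N(b) = 2*b*(-12 + b) (N(b) = (2*b)*(-12 + b) = 2*b*(-12 + b))
-481*12 + B(N(12)) = -481*12 + (29 - 2*12*(-12 + 12)) = -5772 + (29 - 2*12*0) = -5772 + (29 - 1*0) = -5772 + (29 + 0) = -5772 + 29 = -5743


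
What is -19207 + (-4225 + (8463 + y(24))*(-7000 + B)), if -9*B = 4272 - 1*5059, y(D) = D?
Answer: -58690291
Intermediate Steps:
B = 787/9 (B = -(4272 - 1*5059)/9 = -(4272 - 5059)/9 = -⅑*(-787) = 787/9 ≈ 87.444)
-19207 + (-4225 + (8463 + y(24))*(-7000 + B)) = -19207 + (-4225 + (8463 + 24)*(-7000 + 787/9)) = -19207 + (-4225 + 8487*(-62213/9)) = -19207 + (-4225 - 58666859) = -19207 - 58671084 = -58690291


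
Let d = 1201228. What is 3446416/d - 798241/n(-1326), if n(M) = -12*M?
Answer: -226007517139/4778484984 ≈ -47.297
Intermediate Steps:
3446416/d - 798241/n(-1326) = 3446416/1201228 - 798241/((-12*(-1326))) = 3446416*(1/1201228) - 798241/15912 = 861604/300307 - 798241*1/15912 = 861604/300307 - 798241/15912 = -226007517139/4778484984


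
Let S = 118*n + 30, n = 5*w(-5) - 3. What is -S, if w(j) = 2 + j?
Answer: 2094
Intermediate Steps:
n = -18 (n = 5*(2 - 5) - 3 = 5*(-3) - 3 = -15 - 3 = -18)
S = -2094 (S = 118*(-18) + 30 = -2124 + 30 = -2094)
-S = -1*(-2094) = 2094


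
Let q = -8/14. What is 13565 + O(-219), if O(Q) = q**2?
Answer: 664701/49 ≈ 13565.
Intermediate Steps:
q = -4/7 (q = -8*1/14 = -4/7 ≈ -0.57143)
O(Q) = 16/49 (O(Q) = (-4/7)**2 = 16/49)
13565 + O(-219) = 13565 + 16/49 = 664701/49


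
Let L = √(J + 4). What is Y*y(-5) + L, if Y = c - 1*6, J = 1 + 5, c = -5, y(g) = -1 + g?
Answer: 66 + √10 ≈ 69.162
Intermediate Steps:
J = 6
Y = -11 (Y = -5 - 1*6 = -5 - 6 = -11)
L = √10 (L = √(6 + 4) = √10 ≈ 3.1623)
Y*y(-5) + L = -11*(-1 - 5) + √10 = -11*(-6) + √10 = 66 + √10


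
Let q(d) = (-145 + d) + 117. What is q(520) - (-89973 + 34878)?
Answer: 55587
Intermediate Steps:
q(d) = -28 + d
q(520) - (-89973 + 34878) = (-28 + 520) - (-89973 + 34878) = 492 - 1*(-55095) = 492 + 55095 = 55587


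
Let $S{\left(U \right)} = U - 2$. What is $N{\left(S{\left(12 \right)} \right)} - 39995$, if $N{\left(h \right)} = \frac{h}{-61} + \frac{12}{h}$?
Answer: $- \frac{12198159}{305} \approx -39994.0$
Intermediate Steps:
$S{\left(U \right)} = -2 + U$ ($S{\left(U \right)} = U - 2 = -2 + U$)
$N{\left(h \right)} = \frac{12}{h} - \frac{h}{61}$ ($N{\left(h \right)} = h \left(- \frac{1}{61}\right) + \frac{12}{h} = - \frac{h}{61} + \frac{12}{h} = \frac{12}{h} - \frac{h}{61}$)
$N{\left(S{\left(12 \right)} \right)} - 39995 = \left(\frac{12}{-2 + 12} - \frac{-2 + 12}{61}\right) - 39995 = \left(\frac{12}{10} - \frac{10}{61}\right) - 39995 = \left(12 \cdot \frac{1}{10} - \frac{10}{61}\right) - 39995 = \left(\frac{6}{5} - \frac{10}{61}\right) - 39995 = \frac{316}{305} - 39995 = - \frac{12198159}{305}$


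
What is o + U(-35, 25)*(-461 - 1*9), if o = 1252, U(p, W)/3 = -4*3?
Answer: 18172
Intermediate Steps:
U(p, W) = -36 (U(p, W) = 3*(-4*3) = 3*(-12) = -36)
o + U(-35, 25)*(-461 - 1*9) = 1252 - 36*(-461 - 1*9) = 1252 - 36*(-461 - 9) = 1252 - 36*(-470) = 1252 + 16920 = 18172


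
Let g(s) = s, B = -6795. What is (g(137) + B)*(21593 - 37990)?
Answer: 109171226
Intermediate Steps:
(g(137) + B)*(21593 - 37990) = (137 - 6795)*(21593 - 37990) = -6658*(-16397) = 109171226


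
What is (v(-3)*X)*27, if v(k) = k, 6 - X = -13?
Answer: -1539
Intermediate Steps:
X = 19 (X = 6 - 1*(-13) = 6 + 13 = 19)
(v(-3)*X)*27 = -3*19*27 = -57*27 = -1539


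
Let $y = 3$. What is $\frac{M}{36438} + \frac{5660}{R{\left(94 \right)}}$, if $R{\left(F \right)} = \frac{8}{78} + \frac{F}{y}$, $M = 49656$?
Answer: $\frac{675350198}{3722749} \approx 181.41$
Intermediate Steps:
$R{\left(F \right)} = \frac{4}{39} + \frac{F}{3}$ ($R{\left(F \right)} = \frac{8}{78} + \frac{F}{3} = 8 \cdot \frac{1}{78} + F \frac{1}{3} = \frac{4}{39} + \frac{F}{3}$)
$\frac{M}{36438} + \frac{5660}{R{\left(94 \right)}} = \frac{49656}{36438} + \frac{5660}{\frac{4}{39} + \frac{1}{3} \cdot 94} = 49656 \cdot \frac{1}{36438} + \frac{5660}{\frac{4}{39} + \frac{94}{3}} = \frac{8276}{6073} + \frac{5660}{\frac{1226}{39}} = \frac{8276}{6073} + 5660 \cdot \frac{39}{1226} = \frac{8276}{6073} + \frac{110370}{613} = \frac{675350198}{3722749}$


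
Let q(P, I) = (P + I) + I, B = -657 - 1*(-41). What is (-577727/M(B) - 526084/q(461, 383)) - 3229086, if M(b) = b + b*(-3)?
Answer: -4882650065621/1511664 ≈ -3.2300e+6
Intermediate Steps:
B = -616 (B = -657 + 41 = -616)
M(b) = -2*b (M(b) = b - 3*b = -2*b)
q(P, I) = P + 2*I (q(P, I) = (I + P) + I = P + 2*I)
(-577727/M(B) - 526084/q(461, 383)) - 3229086 = (-577727/((-2*(-616))) - 526084/(461 + 2*383)) - 3229086 = (-577727/1232 - 526084/(461 + 766)) - 3229086 = (-577727*1/1232 - 526084/1227) - 3229086 = (-577727/1232 - 526084*1/1227) - 3229086 = (-577727/1232 - 526084/1227) - 3229086 = -1357006517/1511664 - 3229086 = -4882650065621/1511664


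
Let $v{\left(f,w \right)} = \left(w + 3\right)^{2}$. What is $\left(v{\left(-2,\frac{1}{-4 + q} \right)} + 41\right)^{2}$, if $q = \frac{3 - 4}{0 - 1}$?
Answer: $\frac{187489}{81} \approx 2314.7$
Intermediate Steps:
$q = 1$ ($q = - \frac{1}{-1} = \left(-1\right) \left(-1\right) = 1$)
$v{\left(f,w \right)} = \left(3 + w\right)^{2}$
$\left(v{\left(-2,\frac{1}{-4 + q} \right)} + 41\right)^{2} = \left(\left(3 + \frac{1}{-4 + 1}\right)^{2} + 41\right)^{2} = \left(\left(3 + \frac{1}{-3}\right)^{2} + 41\right)^{2} = \left(\left(3 - \frac{1}{3}\right)^{2} + 41\right)^{2} = \left(\left(\frac{8}{3}\right)^{2} + 41\right)^{2} = \left(\frac{64}{9} + 41\right)^{2} = \left(\frac{433}{9}\right)^{2} = \frac{187489}{81}$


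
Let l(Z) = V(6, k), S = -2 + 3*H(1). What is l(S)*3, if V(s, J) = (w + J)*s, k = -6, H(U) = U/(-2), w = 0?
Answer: -108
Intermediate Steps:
H(U) = -U/2 (H(U) = U*(-½) = -U/2)
V(s, J) = J*s (V(s, J) = (0 + J)*s = J*s)
S = -7/2 (S = -2 + 3*(-½*1) = -2 + 3*(-½) = -2 - 3/2 = -7/2 ≈ -3.5000)
l(Z) = -36 (l(Z) = -6*6 = -36)
l(S)*3 = -36*3 = -108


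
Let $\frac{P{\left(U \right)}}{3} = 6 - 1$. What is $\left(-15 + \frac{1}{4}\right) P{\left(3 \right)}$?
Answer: $- \frac{885}{4} \approx -221.25$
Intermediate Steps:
$P{\left(U \right)} = 15$ ($P{\left(U \right)} = 3 \left(6 - 1\right) = 3 \cdot 5 = 15$)
$\left(-15 + \frac{1}{4}\right) P{\left(3 \right)} = \left(-15 + \frac{1}{4}\right) 15 = \left(- \frac{59}{4}\right) 15 = - \frac{885}{4}$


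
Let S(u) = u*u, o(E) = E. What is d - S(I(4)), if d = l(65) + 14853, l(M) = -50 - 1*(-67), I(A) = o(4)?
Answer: 14854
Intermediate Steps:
I(A) = 4
l(M) = 17 (l(M) = -50 + 67 = 17)
S(u) = u**2
d = 14870 (d = 17 + 14853 = 14870)
d - S(I(4)) = 14870 - 1*4**2 = 14870 - 1*16 = 14870 - 16 = 14854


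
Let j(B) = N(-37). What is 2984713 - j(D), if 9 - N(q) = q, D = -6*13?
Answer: 2984667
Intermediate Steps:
D = -78
N(q) = 9 - q
j(B) = 46 (j(B) = 9 - 1*(-37) = 9 + 37 = 46)
2984713 - j(D) = 2984713 - 1*46 = 2984713 - 46 = 2984667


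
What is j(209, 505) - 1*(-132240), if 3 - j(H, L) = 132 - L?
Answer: 132616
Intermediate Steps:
j(H, L) = -129 + L (j(H, L) = 3 - (132 - L) = 3 + (-132 + L) = -129 + L)
j(209, 505) - 1*(-132240) = (-129 + 505) - 1*(-132240) = 376 + 132240 = 132616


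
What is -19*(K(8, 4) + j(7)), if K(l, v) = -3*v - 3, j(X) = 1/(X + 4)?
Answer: 3116/11 ≈ 283.27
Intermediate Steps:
j(X) = 1/(4 + X)
K(l, v) = -3 - 3*v
-19*(K(8, 4) + j(7)) = -19*((-3 - 3*4) + 1/(4 + 7)) = -19*((-3 - 12) + 1/11) = -19*(-15 + 1/11) = -19*(-164/11) = 3116/11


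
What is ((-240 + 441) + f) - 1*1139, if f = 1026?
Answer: 88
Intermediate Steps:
((-240 + 441) + f) - 1*1139 = ((-240 + 441) + 1026) - 1*1139 = (201 + 1026) - 1139 = 1227 - 1139 = 88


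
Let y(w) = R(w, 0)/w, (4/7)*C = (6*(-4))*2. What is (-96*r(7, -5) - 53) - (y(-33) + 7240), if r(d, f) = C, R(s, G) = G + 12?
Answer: 8485/11 ≈ 771.36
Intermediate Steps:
R(s, G) = 12 + G
C = -84 (C = 7*((6*(-4))*2)/4 = 7*(-24*2)/4 = (7/4)*(-48) = -84)
r(d, f) = -84
y(w) = 12/w (y(w) = (12 + 0)/w = 12/w)
(-96*r(7, -5) - 53) - (y(-33) + 7240) = (-96*(-84) - 53) - (12/(-33) + 7240) = (8064 - 53) - (12*(-1/33) + 7240) = 8011 - (-4/11 + 7240) = 8011 - 1*79636/11 = 8011 - 79636/11 = 8485/11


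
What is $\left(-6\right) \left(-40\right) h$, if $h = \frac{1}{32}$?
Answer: $\frac{15}{2} \approx 7.5$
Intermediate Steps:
$h = \frac{1}{32} \approx 0.03125$
$\left(-6\right) \left(-40\right) h = \left(-6\right) \left(-40\right) \frac{1}{32} = 240 \cdot \frac{1}{32} = \frac{15}{2}$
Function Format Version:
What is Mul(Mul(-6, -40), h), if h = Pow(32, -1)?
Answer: Rational(15, 2) ≈ 7.5000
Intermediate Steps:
h = Rational(1, 32) ≈ 0.031250
Mul(Mul(-6, -40), h) = Mul(Mul(-6, -40), Rational(1, 32)) = Mul(240, Rational(1, 32)) = Rational(15, 2)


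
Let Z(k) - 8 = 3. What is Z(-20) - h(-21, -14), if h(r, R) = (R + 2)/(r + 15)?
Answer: 9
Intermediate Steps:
h(r, R) = (2 + R)/(15 + r)
Z(k) = 11 (Z(k) = 8 + 3 = 11)
Z(-20) - h(-21, -14) = 11 - (2 - 14)/(15 - 21) = 11 - (-12)/(-6) = 11 - (-1)*(-12)/6 = 11 - 1*2 = 11 - 2 = 9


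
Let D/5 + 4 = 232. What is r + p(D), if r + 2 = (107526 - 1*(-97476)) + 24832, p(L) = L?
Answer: 230972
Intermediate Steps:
D = 1140 (D = -20 + 5*232 = -20 + 1160 = 1140)
r = 229832 (r = -2 + ((107526 - 1*(-97476)) + 24832) = -2 + ((107526 + 97476) + 24832) = -2 + (205002 + 24832) = -2 + 229834 = 229832)
r + p(D) = 229832 + 1140 = 230972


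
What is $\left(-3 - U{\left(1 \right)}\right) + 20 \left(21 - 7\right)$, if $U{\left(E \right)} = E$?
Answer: $276$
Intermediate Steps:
$\left(-3 - U{\left(1 \right)}\right) + 20 \left(21 - 7\right) = \left(-3 - 1\right) + 20 \left(21 - 7\right) = -4 + 20 \cdot 14 = -4 + 280 = 276$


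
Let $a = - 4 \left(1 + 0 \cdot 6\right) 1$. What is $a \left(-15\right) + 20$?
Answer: $80$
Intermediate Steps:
$a = -4$ ($a = - 4 \left(1 + 0\right) 1 = \left(-4\right) 1 \cdot 1 = \left(-4\right) 1 = -4$)
$a \left(-15\right) + 20 = \left(-4\right) \left(-15\right) + 20 = 60 + 20 = 80$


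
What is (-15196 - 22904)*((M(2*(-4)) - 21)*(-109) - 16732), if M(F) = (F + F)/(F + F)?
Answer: 554431200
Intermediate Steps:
M(F) = 1 (M(F) = (2*F)/((2*F)) = (2*F)*(1/(2*F)) = 1)
(-15196 - 22904)*((M(2*(-4)) - 21)*(-109) - 16732) = (-15196 - 22904)*((1 - 21)*(-109) - 16732) = -38100*(-20*(-109) - 16732) = -38100*(2180 - 16732) = -38100*(-14552) = 554431200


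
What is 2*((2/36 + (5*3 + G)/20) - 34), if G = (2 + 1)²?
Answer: -2947/45 ≈ -65.489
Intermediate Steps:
G = 9 (G = 3² = 9)
2*((2/36 + (5*3 + G)/20) - 34) = 2*((2/36 + (5*3 + 9)/20) - 34) = 2*((2*(1/36) + (15 + 9)*(1/20)) - 34) = 2*((1/18 + 24*(1/20)) - 34) = 2*((1/18 + 6/5) - 34) = 2*(113/90 - 34) = 2*(-2947/90) = -2947/45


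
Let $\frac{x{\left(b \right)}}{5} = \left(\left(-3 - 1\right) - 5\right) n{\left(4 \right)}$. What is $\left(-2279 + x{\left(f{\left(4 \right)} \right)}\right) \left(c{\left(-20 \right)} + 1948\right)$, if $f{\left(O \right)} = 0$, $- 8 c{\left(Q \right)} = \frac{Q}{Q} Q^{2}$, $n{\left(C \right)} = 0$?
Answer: $-4325542$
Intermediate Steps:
$c{\left(Q \right)} = - \frac{Q^{2}}{8}$ ($c{\left(Q \right)} = - \frac{\frac{Q}{Q} Q^{2}}{8} = - \frac{1 Q^{2}}{8} = - \frac{Q^{2}}{8}$)
$x{\left(b \right)} = 0$ ($x{\left(b \right)} = 5 \left(\left(-3 - 1\right) - 5\right) 0 = 5 \left(-4 - 5\right) 0 = 5 \left(\left(-9\right) 0\right) = 5 \cdot 0 = 0$)
$\left(-2279 + x{\left(f{\left(4 \right)} \right)}\right) \left(c{\left(-20 \right)} + 1948\right) = \left(-2279 + 0\right) \left(- \frac{\left(-20\right)^{2}}{8} + 1948\right) = - 2279 \left(\left(- \frac{1}{8}\right) 400 + 1948\right) = - 2279 \left(-50 + 1948\right) = \left(-2279\right) 1898 = -4325542$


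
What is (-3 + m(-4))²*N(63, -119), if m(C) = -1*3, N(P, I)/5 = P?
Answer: 11340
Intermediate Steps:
N(P, I) = 5*P
m(C) = -3
(-3 + m(-4))²*N(63, -119) = (-3 - 3)²*(5*63) = (-6)²*315 = 36*315 = 11340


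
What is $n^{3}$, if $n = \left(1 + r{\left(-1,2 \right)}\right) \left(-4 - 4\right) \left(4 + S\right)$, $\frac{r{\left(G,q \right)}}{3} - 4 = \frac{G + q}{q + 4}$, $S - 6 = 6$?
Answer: $-5159780352$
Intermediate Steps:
$S = 12$ ($S = 6 + 6 = 12$)
$r{\left(G,q \right)} = 12 + \frac{3 \left(G + q\right)}{4 + q}$ ($r{\left(G,q \right)} = 12 + 3 \frac{G + q}{q + 4} = 12 + 3 \frac{G + q}{4 + q} = 12 + \frac{3 \left(G + q\right)}{4 + q}$)
$n = -1728$ ($n = \left(1 + \frac{3 \left(16 - 1 + 5 \cdot 2\right)}{4 + 2}\right) \left(-4 - 4\right) \left(4 + 12\right) = \left(1 + \frac{3 \left(16 - 1 + 10\right)}{6}\right) \left(\left(-8\right) 16\right) = \left(1 + 3 \cdot \frac{1}{6} \cdot 25\right) \left(-128\right) = \left(1 + \frac{25}{2}\right) \left(-128\right) = \frac{27}{2} \left(-128\right) = -1728$)
$n^{3} = \left(-1728\right)^{3} = -5159780352$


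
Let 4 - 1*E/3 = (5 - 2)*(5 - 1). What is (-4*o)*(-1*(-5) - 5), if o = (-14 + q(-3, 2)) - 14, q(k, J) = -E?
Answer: 0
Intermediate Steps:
E = -24 (E = 12 - 3*(5 - 2)*(5 - 1) = 12 - 9*4 = 12 - 3*12 = 12 - 36 = -24)
q(k, J) = 24 (q(k, J) = -1*(-24) = 24)
o = -4 (o = (-14 + 24) - 14 = 10 - 14 = -4)
(-4*o)*(-1*(-5) - 5) = (-4*(-4))*(-1*(-5) - 5) = 16*(5 - 5) = 16*0 = 0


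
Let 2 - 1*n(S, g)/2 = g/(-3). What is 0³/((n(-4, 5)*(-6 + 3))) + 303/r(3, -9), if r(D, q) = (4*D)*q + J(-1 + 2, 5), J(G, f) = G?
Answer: -303/107 ≈ -2.8318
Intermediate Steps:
n(S, g) = 4 + 2*g/3 (n(S, g) = 4 - 2*g/(-3) = 4 - 2*g*(-1)/3 = 4 - (-2)*g/3 = 4 + 2*g/3)
r(D, q) = 1 + 4*D*q (r(D, q) = (4*D)*q + (-1 + 2) = 4*D*q + 1 = 1 + 4*D*q)
0³/((n(-4, 5)*(-6 + 3))) + 303/r(3, -9) = 0³/(((4 + (⅔)*5)*(-6 + 3))) + 303/(1 + 4*3*(-9)) = 0/(((4 + 10/3)*(-3))) + 303/(1 - 108) = 0/(((22/3)*(-3))) + 303/(-107) = 0/(-22) + 303*(-1/107) = 0*(-1/22) - 303/107 = 0 - 303/107 = -303/107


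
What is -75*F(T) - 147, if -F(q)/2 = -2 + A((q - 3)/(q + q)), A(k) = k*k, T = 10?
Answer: -3429/8 ≈ -428.63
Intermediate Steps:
A(k) = k²
F(q) = 4 - (-3 + q)²/(2*q²) (F(q) = -2*(-2 + ((q - 3)/(q + q))²) = -2*(-2 + ((-3 + q)/((2*q)))²) = -2*(-2 + ((-3 + q)*(1/(2*q)))²) = -2*(-2 + ((-3 + q)/(2*q))²) = -2*(-2 + (-3 + q)²/(4*q²)) = 4 - (-3 + q)²/(2*q²))
-75*F(T) - 147 = -75*(4 - ½*(-3 + 10)²/10²) - 147 = -75*(4 - ½*1/100*7²) - 147 = -75*(4 - ½*1/100*49) - 147 = -75*(4 - 49/200) - 147 = -75*751/200 - 147 = -2253/8 - 147 = -3429/8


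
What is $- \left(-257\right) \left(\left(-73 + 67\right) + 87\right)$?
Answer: $20817$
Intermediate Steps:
$- \left(-257\right) \left(\left(-73 + 67\right) + 87\right) = - \left(-257\right) \left(-6 + 87\right) = - \left(-257\right) 81 = \left(-1\right) \left(-20817\right) = 20817$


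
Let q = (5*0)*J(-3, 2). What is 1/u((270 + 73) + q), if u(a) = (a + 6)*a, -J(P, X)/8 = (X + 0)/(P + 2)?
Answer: 1/119707 ≈ 8.3537e-6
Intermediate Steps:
J(P, X) = -8*X/(2 + P) (J(P, X) = -8*(X + 0)/(P + 2) = -8*X/(2 + P))
q = 0 (q = (5*0)*(-8*2/(2 - 3)) = 0*(-8*2/(-1)) = 0*(-8*2*(-1)) = 0*16 = 0)
u(a) = a*(6 + a) (u(a) = (6 + a)*a = a*(6 + a))
1/u((270 + 73) + q) = 1/(((270 + 73) + 0)*(6 + ((270 + 73) + 0))) = 1/((343 + 0)*(6 + (343 + 0))) = 1/(343*(6 + 343)) = 1/(343*349) = 1/119707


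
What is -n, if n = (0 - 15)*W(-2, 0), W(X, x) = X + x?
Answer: -30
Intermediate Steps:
n = 30 (n = (0 - 15)*(-2 + 0) = -15*(-2) = 30)
-n = -1*30 = -30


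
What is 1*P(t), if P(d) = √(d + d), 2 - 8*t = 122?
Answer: I*√30 ≈ 5.4772*I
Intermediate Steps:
t = -15 (t = ¼ - ⅛*122 = ¼ - 61/4 = -15)
P(d) = √2*√d (P(d) = √(2*d) = √2*√d)
1*P(t) = 1*(√2*√(-15)) = 1*(√2*(I*√15)) = 1*(I*√30) = I*√30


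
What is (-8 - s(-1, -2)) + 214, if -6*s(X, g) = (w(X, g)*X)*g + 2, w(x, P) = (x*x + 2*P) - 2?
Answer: 614/3 ≈ 204.67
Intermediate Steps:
w(x, P) = -2 + x² + 2*P (w(x, P) = (x² + 2*P) - 2 = -2 + x² + 2*P)
s(X, g) = -⅓ - X*g*(-2 + X² + 2*g)/6 (s(X, g) = -(((-2 + X² + 2*g)*X)*g + 2)/6 = -((X*(-2 + X² + 2*g))*g + 2)/6 = -(X*g*(-2 + X² + 2*g) + 2)/6 = -(2 + X*g*(-2 + X² + 2*g))/6 = -⅓ - X*g*(-2 + X² + 2*g)/6)
(-8 - s(-1, -2)) + 214 = (-8 - (-⅓ - ⅙*(-1)*(-2)*(-2 + (-1)² + 2*(-2)))) + 214 = (-8 - (-⅓ - ⅙*(-1)*(-2)*(-2 + 1 - 4))) + 214 = (-8 - (-⅓ - ⅙*(-1)*(-2)*(-5))) + 214 = (-8 - (-⅓ + 5/3)) + 214 = (-8 - 1*4/3) + 214 = (-8 - 4/3) + 214 = -28/3 + 214 = 614/3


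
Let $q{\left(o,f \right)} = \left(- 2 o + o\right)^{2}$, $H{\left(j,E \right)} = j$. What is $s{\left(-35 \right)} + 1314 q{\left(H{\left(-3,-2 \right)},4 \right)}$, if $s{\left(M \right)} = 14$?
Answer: $11840$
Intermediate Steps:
$q{\left(o,f \right)} = o^{2}$ ($q{\left(o,f \right)} = \left(- o\right)^{2} = o^{2}$)
$s{\left(-35 \right)} + 1314 q{\left(H{\left(-3,-2 \right)},4 \right)} = 14 + 1314 \left(-3\right)^{2} = 14 + 1314 \cdot 9 = 14 + 11826 = 11840$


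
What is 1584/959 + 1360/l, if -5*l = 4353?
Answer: 373952/4174527 ≈ 0.089579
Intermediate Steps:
l = -4353/5 (l = -⅕*4353 = -4353/5 ≈ -870.60)
1584/959 + 1360/l = 1584/959 + 1360/(-4353/5) = 1584*(1/959) + 1360*(-5/4353) = 1584/959 - 6800/4353 = 373952/4174527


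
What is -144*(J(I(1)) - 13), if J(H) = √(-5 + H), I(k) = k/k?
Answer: 1872 - 288*I ≈ 1872.0 - 288.0*I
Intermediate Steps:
I(k) = 1
-144*(J(I(1)) - 13) = -144*(√(-5 + 1) - 13) = -144*(√(-4) - 13) = -144*(2*I - 13) = -144*(-13 + 2*I) = 1872 - 288*I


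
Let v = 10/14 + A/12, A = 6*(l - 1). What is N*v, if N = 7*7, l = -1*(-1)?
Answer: 35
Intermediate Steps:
l = 1
N = 49
A = 0 (A = 6*(1 - 1) = 6*0 = 0)
v = 5/7 (v = 10/14 + 0/12 = 10*(1/14) + 0*(1/12) = 5/7 + 0 = 5/7 ≈ 0.71429)
N*v = 49*(5/7) = 35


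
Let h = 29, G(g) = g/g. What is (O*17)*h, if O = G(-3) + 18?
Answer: 9367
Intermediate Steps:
G(g) = 1
O = 19 (O = 1 + 18 = 19)
(O*17)*h = (19*17)*29 = 323*29 = 9367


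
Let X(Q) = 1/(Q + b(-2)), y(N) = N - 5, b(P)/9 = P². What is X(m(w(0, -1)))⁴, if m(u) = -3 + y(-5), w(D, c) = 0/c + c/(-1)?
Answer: 1/279841 ≈ 3.5735e-6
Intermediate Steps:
b(P) = 9*P²
y(N) = -5 + N
w(D, c) = -c (w(D, c) = 0 + c*(-1) = 0 - c = -c)
m(u) = -13 (m(u) = -3 + (-5 - 5) = -3 - 10 = -13)
X(Q) = 1/(36 + Q) (X(Q) = 1/(Q + 9*(-2)²) = 1/(Q + 9*4) = 1/(Q + 36) = 1/(36 + Q))
X(m(w(0, -1)))⁴ = (1/(36 - 13))⁴ = (1/23)⁴ = 1/279841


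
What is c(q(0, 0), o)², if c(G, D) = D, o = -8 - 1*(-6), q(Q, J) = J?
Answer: 4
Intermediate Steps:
o = -2 (o = -8 + 6 = -2)
c(q(0, 0), o)² = (-2)² = 4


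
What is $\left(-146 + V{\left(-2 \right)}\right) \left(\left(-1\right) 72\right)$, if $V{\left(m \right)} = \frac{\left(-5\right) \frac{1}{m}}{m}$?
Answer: $10602$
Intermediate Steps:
$V{\left(m \right)} = - \frac{5}{m^{2}}$
$\left(-146 + V{\left(-2 \right)}\right) \left(\left(-1\right) 72\right) = \left(-146 - \frac{5}{4}\right) \left(\left(-1\right) 72\right) = \left(-146 - \frac{5}{4}\right) \left(-72\right) = \left(- \frac{589}{4}\right) \left(-72\right) = 10602$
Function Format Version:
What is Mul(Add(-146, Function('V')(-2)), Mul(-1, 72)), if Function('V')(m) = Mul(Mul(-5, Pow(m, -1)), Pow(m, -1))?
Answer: 10602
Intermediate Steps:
Function('V')(m) = Mul(-5, Pow(m, -2))
Mul(Add(-146, Function('V')(-2)), Mul(-1, 72)) = Mul(Add(-146, Mul(-5, Pow(-2, -2))), Mul(-1, 72)) = Mul(Add(-146, Mul(-5, Rational(1, 4))), -72) = Mul(Add(-146, Rational(-5, 4)), -72) = Mul(Rational(-589, 4), -72) = 10602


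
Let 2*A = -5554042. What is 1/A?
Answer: -1/2777021 ≈ -3.6010e-7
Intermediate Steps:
A = -2777021 (A = (1/2)*(-5554042) = -2777021)
1/A = 1/(-2777021) = -1/2777021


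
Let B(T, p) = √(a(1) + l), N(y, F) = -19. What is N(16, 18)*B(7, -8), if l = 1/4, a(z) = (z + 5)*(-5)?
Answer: -19*I*√119/2 ≈ -103.63*I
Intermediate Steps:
a(z) = -25 - 5*z (a(z) = (5 + z)*(-5) = -25 - 5*z)
l = ¼ ≈ 0.25000
B(T, p) = I*√119/2 (B(T, p) = √((-25 - 5*1) + ¼) = √((-25 - 5) + ¼) = √(-30 + ¼) = √(-119/4) = I*√119/2)
N(16, 18)*B(7, -8) = -19*I*√119/2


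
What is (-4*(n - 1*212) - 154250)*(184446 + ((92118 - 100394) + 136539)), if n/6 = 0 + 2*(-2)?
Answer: -47940165954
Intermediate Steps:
n = -24 (n = 6*(0 + 2*(-2)) = 6*(0 - 4) = 6*(-4) = -24)
(-4*(n - 1*212) - 154250)*(184446 + ((92118 - 100394) + 136539)) = (-4*(-24 - 1*212) - 154250)*(184446 + ((92118 - 100394) + 136539)) = (-4*(-24 - 212) - 154250)*(184446 + (-8276 + 136539)) = (-4*(-236) - 154250)*(184446 + 128263) = (944 - 154250)*312709 = -153306*312709 = -47940165954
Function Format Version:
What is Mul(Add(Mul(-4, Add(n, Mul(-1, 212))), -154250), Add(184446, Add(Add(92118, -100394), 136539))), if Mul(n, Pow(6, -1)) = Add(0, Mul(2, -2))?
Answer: -47940165954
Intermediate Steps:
n = -24 (n = Mul(6, Add(0, Mul(2, -2))) = Mul(6, Add(0, -4)) = Mul(6, -4) = -24)
Mul(Add(Mul(-4, Add(n, Mul(-1, 212))), -154250), Add(184446, Add(Add(92118, -100394), 136539))) = Mul(Add(Mul(-4, Add(-24, Mul(-1, 212))), -154250), Add(184446, Add(Add(92118, -100394), 136539))) = Mul(Add(Mul(-4, Add(-24, -212)), -154250), Add(184446, Add(-8276, 136539))) = Mul(Add(Mul(-4, -236), -154250), Add(184446, 128263)) = Mul(Add(944, -154250), 312709) = Mul(-153306, 312709) = -47940165954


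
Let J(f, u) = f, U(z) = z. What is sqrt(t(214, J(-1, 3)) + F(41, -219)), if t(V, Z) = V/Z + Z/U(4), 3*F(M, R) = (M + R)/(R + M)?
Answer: I*sqrt(7701)/6 ≈ 14.626*I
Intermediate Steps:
F(M, R) = 1/3 (F(M, R) = ((M + R)/(R + M))/3 = ((M + R)/(M + R))/3 = (1/3)*1 = 1/3)
t(V, Z) = Z/4 + V/Z (t(V, Z) = V/Z + Z/4 = Z/4 + V/Z)
sqrt(t(214, J(-1, 3)) + F(41, -219)) = sqrt(((1/4)*(-1) + 214/(-1)) + 1/3) = sqrt((-1/4 + 214*(-1)) + 1/3) = sqrt((-1/4 - 214) + 1/3) = sqrt(-857/4 + 1/3) = sqrt(-2567/12) = I*sqrt(7701)/6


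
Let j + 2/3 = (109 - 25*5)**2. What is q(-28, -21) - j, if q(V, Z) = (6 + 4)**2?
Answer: -466/3 ≈ -155.33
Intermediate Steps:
q(V, Z) = 100 (q(V, Z) = 10**2 = 100)
j = 766/3 (j = -2/3 + (109 - 25*5)**2 = -2/3 + (109 - 125)**2 = -2/3 + (-16)**2 = -2/3 + 256 = 766/3 ≈ 255.33)
q(-28, -21) - j = 100 - 1*766/3 = 100 - 766/3 = -466/3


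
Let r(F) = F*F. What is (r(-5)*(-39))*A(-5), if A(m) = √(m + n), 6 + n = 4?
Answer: -975*I*√7 ≈ -2579.6*I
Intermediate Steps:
n = -2 (n = -6 + 4 = -2)
A(m) = √(-2 + m) (A(m) = √(m - 2) = √(-2 + m))
r(F) = F²
(r(-5)*(-39))*A(-5) = ((-5)²*(-39))*√(-2 - 5) = (25*(-39))*√(-7) = -975*I*√7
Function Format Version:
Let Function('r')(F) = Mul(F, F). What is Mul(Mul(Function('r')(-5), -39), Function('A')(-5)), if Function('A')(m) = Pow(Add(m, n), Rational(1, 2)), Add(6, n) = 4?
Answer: Mul(-975, I, Pow(7, Rational(1, 2))) ≈ Mul(-2579.6, I)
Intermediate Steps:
n = -2 (n = Add(-6, 4) = -2)
Function('A')(m) = Pow(Add(-2, m), Rational(1, 2)) (Function('A')(m) = Pow(Add(m, -2), Rational(1, 2)) = Pow(Add(-2, m), Rational(1, 2)))
Function('r')(F) = Pow(F, 2)
Mul(Mul(Function('r')(-5), -39), Function('A')(-5)) = Mul(Mul(Pow(-5, 2), -39), Pow(Add(-2, -5), Rational(1, 2))) = Mul(Mul(25, -39), Pow(-7, Rational(1, 2))) = Mul(-975, Mul(I, Pow(7, Rational(1, 2)))) = Mul(-975, I, Pow(7, Rational(1, 2)))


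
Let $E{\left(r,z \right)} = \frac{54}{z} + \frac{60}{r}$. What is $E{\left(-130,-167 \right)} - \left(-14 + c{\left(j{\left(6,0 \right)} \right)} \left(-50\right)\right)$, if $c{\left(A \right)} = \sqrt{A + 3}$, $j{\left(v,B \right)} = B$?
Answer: $\frac{28690}{2171} + 50 \sqrt{3} \approx 99.818$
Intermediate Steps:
$c{\left(A \right)} = \sqrt{3 + A}$
$E{\left(-130,-167 \right)} - \left(-14 + c{\left(j{\left(6,0 \right)} \right)} \left(-50\right)\right) = \left(\frac{54}{-167} + \frac{60}{-130}\right) - \left(-14 + \sqrt{3 + 0} \left(-50\right)\right) = \left(54 \left(- \frac{1}{167}\right) + 60 \left(- \frac{1}{130}\right)\right) - \left(-14 + \sqrt{3} \left(-50\right)\right) = \left(- \frac{54}{167} - \frac{6}{13}\right) - \left(-14 - 50 \sqrt{3}\right) = - \frac{1704}{2171} + \left(14 + 50 \sqrt{3}\right) = \frac{28690}{2171} + 50 \sqrt{3}$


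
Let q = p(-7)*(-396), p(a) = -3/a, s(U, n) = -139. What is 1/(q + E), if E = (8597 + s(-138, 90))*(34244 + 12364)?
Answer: 7/2759472060 ≈ 2.5367e-9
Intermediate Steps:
E = 394210464 (E = (8597 - 139)*(34244 + 12364) = 8458*46608 = 394210464)
q = -1188/7 (q = -3/(-7)*(-396) = -3*(-1/7)*(-396) = (3/7)*(-396) = -1188/7 ≈ -169.71)
1/(q + E) = 1/(-1188/7 + 394210464) = 1/(2759472060/7) = 7/2759472060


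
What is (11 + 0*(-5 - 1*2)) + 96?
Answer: 107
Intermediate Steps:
(11 + 0*(-5 - 1*2)) + 96 = (11 + 0*(-5 - 2)) + 96 = (11 + 0*(-7)) + 96 = (11 + 0) + 96 = 11 + 96 = 107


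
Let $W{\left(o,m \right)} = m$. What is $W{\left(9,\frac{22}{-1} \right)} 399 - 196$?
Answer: $-8974$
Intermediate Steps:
$W{\left(9,\frac{22}{-1} \right)} 399 - 196 = \frac{22}{-1} \cdot 399 - 196 = 22 \left(-1\right) 399 - 196 = \left(-22\right) 399 - 196 = -8778 - 196 = -8974$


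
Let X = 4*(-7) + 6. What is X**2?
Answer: 484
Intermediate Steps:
X = -22 (X = -28 + 6 = -22)
X**2 = (-22)**2 = 484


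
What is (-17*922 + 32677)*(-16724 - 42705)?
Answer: -1010471287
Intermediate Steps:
(-17*922 + 32677)*(-16724 - 42705) = (-15674 + 32677)*(-59429) = 17003*(-59429) = -1010471287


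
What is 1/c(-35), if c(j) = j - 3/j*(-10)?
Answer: -7/251 ≈ -0.027888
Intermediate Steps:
c(j) = j + 30/j
1/c(-35) = 1/(-35 + 30/(-35)) = 1/(-35 + 30*(-1/35)) = 1/(-35 - 6/7) = 1/(-251/7) = -7/251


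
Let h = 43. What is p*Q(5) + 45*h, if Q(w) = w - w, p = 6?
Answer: 1935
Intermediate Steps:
Q(w) = 0
p*Q(5) + 45*h = 6*0 + 45*43 = 0 + 1935 = 1935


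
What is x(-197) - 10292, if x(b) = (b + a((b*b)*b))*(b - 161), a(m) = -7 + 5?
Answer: 60950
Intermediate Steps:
a(m) = -2
x(b) = (-161 + b)*(-2 + b) (x(b) = (b - 2)*(b - 161) = (-2 + b)*(-161 + b) = (-161 + b)*(-2 + b))
x(-197) - 10292 = (322 + (-197)**2 - 163*(-197)) - 10292 = (322 + 38809 + 32111) - 10292 = 71242 - 10292 = 60950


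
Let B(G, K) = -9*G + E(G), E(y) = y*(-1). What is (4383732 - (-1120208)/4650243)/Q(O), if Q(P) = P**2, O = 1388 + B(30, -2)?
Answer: 5096355041771/1376174312448 ≈ 3.7033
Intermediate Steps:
E(y) = -y
B(G, K) = -10*G (B(G, K) = -9*G - G = -10*G)
O = 1088 (O = 1388 - 10*30 = 1388 - 300 = 1088)
(4383732 - (-1120208)/4650243)/Q(O) = (4383732 - (-1120208)/4650243)/(1088**2) = (4383732 - (-1120208)/4650243)/1183744 = (4383732 - 1*(-1120208/4650243))*(1/1183744) = (4383732 + 1120208/4650243)*(1/1183744) = (20385420167084/4650243)*(1/1183744) = 5096355041771/1376174312448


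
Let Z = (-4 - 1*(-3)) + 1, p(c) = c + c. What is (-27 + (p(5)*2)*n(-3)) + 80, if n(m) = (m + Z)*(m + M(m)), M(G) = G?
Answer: 413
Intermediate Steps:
p(c) = 2*c
Z = 0 (Z = (-4 + 3) + 1 = -1 + 1 = 0)
n(m) = 2*m² (n(m) = (m + 0)*(m + m) = m*(2*m) = 2*m²)
(-27 + (p(5)*2)*n(-3)) + 80 = (-27 + ((2*5)*2)*(2*(-3)²)) + 80 = (-27 + (10*2)*(2*9)) + 80 = (-27 + 20*18) + 80 = (-27 + 360) + 80 = 333 + 80 = 413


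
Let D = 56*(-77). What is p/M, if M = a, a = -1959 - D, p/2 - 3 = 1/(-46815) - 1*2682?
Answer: -250834772/110155695 ≈ -2.2771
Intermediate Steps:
p = -250834772/46815 (p = 6 + 2*(1/(-46815) - 1*2682) = 6 + 2*(-1/46815 - 2682) = 6 + 2*(-125557831/46815) = 6 - 251115662/46815 = -250834772/46815 ≈ -5358.0)
D = -4312
a = 2353 (a = -1959 - 1*(-4312) = -1959 + 4312 = 2353)
M = 2353
p/M = -250834772/46815/2353 = -250834772/46815*1/2353 = -250834772/110155695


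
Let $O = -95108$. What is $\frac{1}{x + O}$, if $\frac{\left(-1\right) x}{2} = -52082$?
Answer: $\frac{1}{9056} \approx 0.00011042$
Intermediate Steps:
$x = 104164$ ($x = \left(-2\right) \left(-52082\right) = 104164$)
$\frac{1}{x + O} = \frac{1}{104164 - 95108} = \frac{1}{9056}$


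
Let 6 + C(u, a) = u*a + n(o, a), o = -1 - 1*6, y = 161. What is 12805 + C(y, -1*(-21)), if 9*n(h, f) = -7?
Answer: 145613/9 ≈ 16179.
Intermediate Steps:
o = -7 (o = -1 - 6 = -7)
n(h, f) = -7/9 (n(h, f) = (⅑)*(-7) = -7/9)
C(u, a) = -61/9 + a*u (C(u, a) = -6 + (u*a - 7/9) = -6 + (a*u - 7/9) = -6 + (-7/9 + a*u) = -61/9 + a*u)
12805 + C(y, -1*(-21)) = 12805 + (-61/9 - 1*(-21)*161) = 12805 + (-61/9 + 21*161) = 12805 + (-61/9 + 3381) = 12805 + 30368/9 = 145613/9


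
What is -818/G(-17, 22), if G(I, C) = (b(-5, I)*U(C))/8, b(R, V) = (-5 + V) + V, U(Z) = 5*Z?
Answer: 3272/2145 ≈ 1.5254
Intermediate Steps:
b(R, V) = -5 + 2*V
G(I, C) = 5*C*(-5 + 2*I)/8 (G(I, C) = ((-5 + 2*I)*(5*C))/8 = (5*C*(-5 + 2*I))*(⅛) = 5*C*(-5 + 2*I)/8)
-818/G(-17, 22) = -818*4/(55*(-5 + 2*(-17))) = -818*4/(55*(-5 - 34)) = -818/((5/8)*22*(-39)) = -818/(-2145/4) = -818*(-4/2145) = 3272/2145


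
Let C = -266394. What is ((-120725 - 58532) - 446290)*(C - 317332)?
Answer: 365148048122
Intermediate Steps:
((-120725 - 58532) - 446290)*(C - 317332) = ((-120725 - 58532) - 446290)*(-266394 - 317332) = (-179257 - 446290)*(-583726) = -625547*(-583726) = 365148048122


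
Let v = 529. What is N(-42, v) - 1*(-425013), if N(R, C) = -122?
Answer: 424891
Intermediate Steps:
N(-42, v) - 1*(-425013) = -122 - 1*(-425013) = -122 + 425013 = 424891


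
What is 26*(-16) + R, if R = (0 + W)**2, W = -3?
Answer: -407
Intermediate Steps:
R = 9 (R = (0 - 3)**2 = (-3)**2 = 9)
26*(-16) + R = 26*(-16) + 9 = -416 + 9 = -407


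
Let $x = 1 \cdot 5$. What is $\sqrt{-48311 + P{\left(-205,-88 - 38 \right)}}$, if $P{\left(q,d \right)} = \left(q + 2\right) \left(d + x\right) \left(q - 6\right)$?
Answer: $16 i \sqrt{20434} \approx 2287.2 i$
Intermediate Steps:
$x = 5$
$P{\left(q,d \right)} = \left(-6 + q\right) \left(2 + q\right) \left(5 + d\right)$ ($P{\left(q,d \right)} = \left(q + 2\right) \left(d + 5\right) \left(q - 6\right) = \left(2 + q\right) \left(5 + d\right) \left(-6 + q\right) = \left(-6 + q\right) \left(2 + q\right) \left(5 + d\right)$)
$\sqrt{-48311 + P{\left(-205,-88 - 38 \right)}} = \sqrt{-48311 - \left(-4040 - 210125 + 12 \left(-88 - 38\right) - \left(-88 - 38\right) \left(-205\right)^{2} + 4 \left(-88 - 38\right) \left(-205\right)\right)} = \sqrt{-48311 - \left(5079473 + 103320\right)} = \sqrt{-48311 + \left(-60 + 4100 + 1512 + 210125 - 5295150 - 103320\right)} = \sqrt{-48311 - 5182793} = \sqrt{-5231104} = 16 i \sqrt{20434}$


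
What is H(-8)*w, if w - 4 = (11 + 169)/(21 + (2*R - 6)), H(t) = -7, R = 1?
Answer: -1736/17 ≈ -102.12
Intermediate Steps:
w = 248/17 (w = 4 + (11 + 169)/(21 + (2*1 - 6)) = 4 + 180/(21 + (2 - 6)) = 4 + 180/(21 - 4) = 4 + 180/17 = 248/17 ≈ 14.588)
H(-8)*w = -7*248/17 = -1736/17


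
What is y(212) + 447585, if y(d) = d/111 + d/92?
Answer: 1142695264/2553 ≈ 4.4759e+5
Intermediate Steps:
y(d) = 203*d/10212 (y(d) = d*(1/111) + d*(1/92) = d/111 + d/92 = 203*d/10212)
y(212) + 447585 = (203/10212)*212 + 447585 = 10759/2553 + 447585 = 1142695264/2553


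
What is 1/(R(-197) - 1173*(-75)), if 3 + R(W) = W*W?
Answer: 1/126781 ≈ 7.8876e-6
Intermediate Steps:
R(W) = -3 + W² (R(W) = -3 + W*W = -3 + W²)
1/(R(-197) - 1173*(-75)) = 1/((-3 + (-197)²) - 1173*(-75)) = 1/((-3 + 38809) + 87975) = 1/(38806 + 87975) = 1/126781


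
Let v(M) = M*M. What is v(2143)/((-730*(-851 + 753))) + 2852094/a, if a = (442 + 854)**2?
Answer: 329899567681/5006655360 ≈ 65.892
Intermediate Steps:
a = 1679616 (a = 1296**2 = 1679616)
v(M) = M**2
v(2143)/((-730*(-851 + 753))) + 2852094/a = 2143**2/((-730*(-851 + 753))) + 2852094/1679616 = 4592449/((-730*(-98))) + 2852094*(1/1679616) = 4592449/71540 + 475349/279936 = 329899567681/5006655360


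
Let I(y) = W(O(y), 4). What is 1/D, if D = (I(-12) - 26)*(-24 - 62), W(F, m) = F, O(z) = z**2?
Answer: -1/10148 ≈ -9.8542e-5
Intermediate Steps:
I(y) = y**2
D = -10148 (D = ((-12)**2 - 26)*(-24 - 62) = (144 - 26)*(-86) = 118*(-86) = -10148)
1/D = 1/(-10148) = -1/10148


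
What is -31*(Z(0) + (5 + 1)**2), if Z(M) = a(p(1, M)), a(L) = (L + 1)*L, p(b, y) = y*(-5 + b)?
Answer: -1116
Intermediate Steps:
a(L) = L*(1 + L) (a(L) = (1 + L)*L = L*(1 + L))
Z(M) = -4*M*(1 - 4*M) (Z(M) = (M*(-5 + 1))*(1 + M*(-5 + 1)) = (M*(-4))*(1 + M*(-4)) = (-4*M)*(1 - 4*M) = -4*M*(1 - 4*M))
-31*(Z(0) + (5 + 1)**2) = -31*(4*0*(-1 + 4*0) + (5 + 1)**2) = -31*(4*0*(-1 + 0) + 6**2) = -31*(4*0*(-1) + 36) = -31*(0 + 36) = -31*36 = -1116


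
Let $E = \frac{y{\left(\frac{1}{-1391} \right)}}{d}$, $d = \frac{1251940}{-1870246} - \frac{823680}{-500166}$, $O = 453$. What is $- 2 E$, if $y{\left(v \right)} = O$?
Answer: $- \frac{3923623682951}{4232900015} \approx -926.94$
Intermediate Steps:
$y{\left(v \right)} = 453$
$d = \frac{25397400090}{25984262801}$ ($d = 1251940 \left(- \frac{1}{1870246}\right) - - \frac{45760}{27787} = - \frac{625970}{935123} + \frac{45760}{27787} = \frac{25397400090}{25984262801} \approx 0.97742$)
$E = \frac{3923623682951}{8465800030}$ ($E = \frac{453}{\frac{25397400090}{25984262801}} = 453 \cdot \frac{25984262801}{25397400090} = \frac{3923623682951}{8465800030} \approx 463.47$)
$- 2 E = \left(-2\right) \frac{3923623682951}{8465800030} = - \frac{3923623682951}{4232900015}$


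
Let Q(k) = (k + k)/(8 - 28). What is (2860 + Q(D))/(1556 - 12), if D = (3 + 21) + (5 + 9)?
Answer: 14281/7720 ≈ 1.8499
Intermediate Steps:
D = 38 (D = 24 + 14 = 38)
Q(k) = -k/10 (Q(k) = (2*k)/(-20) = (2*k)*(-1/20) = -k/10)
(2860 + Q(D))/(1556 - 12) = (2860 - ⅒*38)/(1556 - 12) = (2860 - 19/5)/1544 = (14281/5)*(1/1544) = 14281/7720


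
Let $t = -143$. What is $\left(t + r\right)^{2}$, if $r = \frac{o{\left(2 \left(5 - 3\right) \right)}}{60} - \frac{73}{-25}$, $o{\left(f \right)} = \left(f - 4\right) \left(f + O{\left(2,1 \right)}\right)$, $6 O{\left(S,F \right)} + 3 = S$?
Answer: $\frac{12264004}{625} \approx 19622.0$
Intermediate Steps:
$O{\left(S,F \right)} = - \frac{1}{2} + \frac{S}{6}$
$o{\left(f \right)} = \left(-4 + f\right) \left(- \frac{1}{6} + f\right)$ ($o{\left(f \right)} = \left(f - 4\right) \left(f + \left(- \frac{1}{2} + \frac{1}{6} \cdot 2\right)\right) = \left(-4 + f\right) \left(f + \left(- \frac{1}{2} + \frac{1}{3}\right)\right) = \left(-4 + f\right) \left(f - \frac{1}{6}\right) = \left(-4 + f\right) \left(- \frac{1}{6} + f\right)$)
$r = \frac{73}{25}$ ($r = \frac{\frac{2}{3} + \left(2 \left(5 - 3\right)\right)^{2} - \frac{25 \cdot 2 \left(5 - 3\right)}{6}}{60} - \frac{73}{-25} = \left(\frac{2}{3} + \left(2 \cdot 2\right)^{2} - \frac{25 \cdot 2 \cdot 2}{6}\right) \frac{1}{60} - - \frac{73}{25} = \left(\frac{2}{3} + 4^{2} - \frac{50}{3}\right) \frac{1}{60} + \frac{73}{25} = \left(\frac{2}{3} + 16 - \frac{50}{3}\right) \frac{1}{60} + \frac{73}{25} = 0 \cdot \frac{1}{60} + \frac{73}{25} = 0 + \frac{73}{25} = \frac{73}{25} \approx 2.92$)
$\left(t + r\right)^{2} = \left(-143 + \frac{73}{25}\right)^{2} = \left(- \frac{3502}{25}\right)^{2} = \frac{12264004}{625}$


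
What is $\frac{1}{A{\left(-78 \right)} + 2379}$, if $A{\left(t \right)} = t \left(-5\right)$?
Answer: $\frac{1}{2769} \approx 0.00036114$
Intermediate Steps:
$A{\left(t \right)} = - 5 t$
$\frac{1}{A{\left(-78 \right)} + 2379} = \frac{1}{\left(-5\right) \left(-78\right) + 2379} = \frac{1}{390 + 2379} = \frac{1}{2769}$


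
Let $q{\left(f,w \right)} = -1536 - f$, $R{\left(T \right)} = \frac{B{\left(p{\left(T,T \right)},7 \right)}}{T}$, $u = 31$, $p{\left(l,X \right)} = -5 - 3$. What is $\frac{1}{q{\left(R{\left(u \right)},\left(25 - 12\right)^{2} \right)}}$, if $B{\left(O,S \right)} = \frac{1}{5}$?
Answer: $- \frac{155}{238081} \approx -0.00065104$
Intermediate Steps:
$p{\left(l,X \right)} = -8$ ($p{\left(l,X \right)} = -5 - 3 = -8$)
$B{\left(O,S \right)} = \frac{1}{5}$
$R{\left(T \right)} = \frac{1}{5 T}$
$\frac{1}{q{\left(R{\left(u \right)},\left(25 - 12\right)^{2} \right)}} = \frac{1}{-1536 - \frac{1}{5 \cdot 31}} = \frac{1}{-1536 - \frac{1}{5} \cdot \frac{1}{31}} = \frac{1}{-1536 - \frac{1}{155}} = \frac{1}{- \frac{238081}{155}} = - \frac{155}{238081}$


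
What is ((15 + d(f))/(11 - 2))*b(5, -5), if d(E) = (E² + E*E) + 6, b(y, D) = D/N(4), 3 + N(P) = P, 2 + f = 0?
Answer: -145/9 ≈ -16.111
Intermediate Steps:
f = -2 (f = -2 + 0 = -2)
N(P) = -3 + P
b(y, D) = D (b(y, D) = D/(-3 + 4) = D/1 = D*1 = D)
d(E) = 6 + 2*E² (d(E) = (E² + E²) + 6 = 2*E² + 6 = 6 + 2*E²)
((15 + d(f))/(11 - 2))*b(5, -5) = ((15 + (6 + 2*(-2)²))/(11 - 2))*(-5) = ((15 + (6 + 2*4))/9)*(-5) = ((15 + (6 + 8))*(⅑))*(-5) = ((15 + 14)*(⅑))*(-5) = (29*(⅑))*(-5) = (29/9)*(-5) = -145/9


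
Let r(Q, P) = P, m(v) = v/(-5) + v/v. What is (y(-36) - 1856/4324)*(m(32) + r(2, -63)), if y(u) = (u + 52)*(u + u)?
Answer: 426055392/5405 ≈ 78826.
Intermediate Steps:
m(v) = 1 - v/5 (m(v) = v*(-1/5) + 1 = -v/5 + 1 = 1 - v/5)
y(u) = 2*u*(52 + u) (y(u) = (52 + u)*(2*u) = 2*u*(52 + u))
(y(-36) - 1856/4324)*(m(32) + r(2, -63)) = (2*(-36)*(52 - 36) - 1856/4324)*((1 - 1/5*32) - 63) = (2*(-36)*16 - 1856*1/4324)*((1 - 32/5) - 63) = (-1152 - 464/1081)*(-27/5 - 63) = -1245776/1081*(-342/5) = 426055392/5405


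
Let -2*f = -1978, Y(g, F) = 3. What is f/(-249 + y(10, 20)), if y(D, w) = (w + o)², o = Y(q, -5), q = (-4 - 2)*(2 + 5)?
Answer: 989/280 ≈ 3.5321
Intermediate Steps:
q = -42 (q = -6*7 = -42)
o = 3
y(D, w) = (3 + w)² (y(D, w) = (w + 3)² = (3 + w)²)
f = 989 (f = -½*(-1978) = 989)
f/(-249 + y(10, 20)) = 989/(-249 + (3 + 20)²) = 989/(-249 + 23²) = 989/(-249 + 529) = 989/280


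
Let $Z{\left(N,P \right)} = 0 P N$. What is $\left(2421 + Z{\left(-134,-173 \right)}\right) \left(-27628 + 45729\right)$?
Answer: $43822521$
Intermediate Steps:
$Z{\left(N,P \right)} = 0$ ($Z{\left(N,P \right)} = 0 N = 0$)
$\left(2421 + Z{\left(-134,-173 \right)}\right) \left(-27628 + 45729\right) = \left(2421 + 0\right) \left(-27628 + 45729\right) = 2421 \cdot 18101 = 43822521$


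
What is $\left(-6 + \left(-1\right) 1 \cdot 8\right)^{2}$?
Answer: $196$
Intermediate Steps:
$\left(-6 + \left(-1\right) 1 \cdot 8\right)^{2} = \left(-6 - 8\right)^{2} = \left(-14\right)^{2} = 196$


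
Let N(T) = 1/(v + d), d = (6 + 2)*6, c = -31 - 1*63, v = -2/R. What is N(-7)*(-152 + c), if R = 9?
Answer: -1107/215 ≈ -5.1488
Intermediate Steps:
v = -2/9 ≈ -0.22222
c = -94 (c = -31 - 63 = -94)
d = 48 (d = 8*6 = 48)
N(T) = 9/430 (N(T) = 1/(-2/9 + 48) = 1/(430/9) = 9/430)
N(-7)*(-152 + c) = 9*(-152 - 94)/430 = (9/430)*(-246) = -1107/215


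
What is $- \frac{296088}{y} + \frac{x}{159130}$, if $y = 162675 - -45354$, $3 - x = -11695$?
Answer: $- \frac{7447160033}{5517275795} \approx -1.3498$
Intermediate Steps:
$x = 11698$ ($x = 3 - -11695 = 3 + 11695 = 11698$)
$y = 208029$ ($y = 162675 + 45354 = 208029$)
$- \frac{296088}{y} + \frac{x}{159130} = - \frac{296088}{208029} + \frac{11698}{159130} = \left(-296088\right) \frac{1}{208029} + 11698 \cdot \frac{1}{159130} = - \frac{98696}{69343} + \frac{5849}{79565} = - \frac{7447160033}{5517275795}$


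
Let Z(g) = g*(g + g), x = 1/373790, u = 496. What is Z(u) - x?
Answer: 183916641279/373790 ≈ 4.9203e+5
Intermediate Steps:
x = 1/373790 ≈ 2.6753e-6
Z(g) = 2*g**2 (Z(g) = g*(2*g) = 2*g**2)
Z(u) - x = 2*496**2 - 1*1/373790 = 2*246016 - 1/373790 = 492032 - 1/373790 = 183916641279/373790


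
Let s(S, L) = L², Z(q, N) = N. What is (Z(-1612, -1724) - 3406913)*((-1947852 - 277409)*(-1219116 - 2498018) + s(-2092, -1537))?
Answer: -28194867098691870491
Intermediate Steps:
(Z(-1612, -1724) - 3406913)*((-1947852 - 277409)*(-1219116 - 2498018) + s(-2092, -1537)) = (-1724 - 3406913)*((-1947852 - 277409)*(-1219116 - 2498018) + (-1537)²) = -3408637*(-2225261*(-3717134) + 2362369) = -3408637*(8271593321974 + 2362369) = -3408637*8271595684343 = -28194867098691870491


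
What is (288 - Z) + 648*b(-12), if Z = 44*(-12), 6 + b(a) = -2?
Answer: -4368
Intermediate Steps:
b(a) = -8 (b(a) = -6 - 2 = -8)
Z = -528
(288 - Z) + 648*b(-12) = (288 - 1*(-528)) + 648*(-8) = (288 + 528) - 5184 = 816 - 5184 = -4368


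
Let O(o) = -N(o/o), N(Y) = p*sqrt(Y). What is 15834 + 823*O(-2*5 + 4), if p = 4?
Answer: 12542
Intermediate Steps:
N(Y) = 4*sqrt(Y)
O(o) = -4 (O(o) = -4*sqrt(o/o) = -4*sqrt(1) = -4)
15834 + 823*O(-2*5 + 4) = 15834 + 823*(-4) = 15834 - 3292 = 12542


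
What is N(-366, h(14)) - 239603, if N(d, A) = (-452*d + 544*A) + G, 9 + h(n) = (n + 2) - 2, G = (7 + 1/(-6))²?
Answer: -2570555/36 ≈ -71404.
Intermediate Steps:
G = 1681/36 (G = (7 - ⅙)² = (41/6)² = 1681/36 ≈ 46.694)
h(n) = -9 + n (h(n) = -9 + ((n + 2) - 2) = -9 + ((2 + n) - 2) = -9 + n)
N(d, A) = 1681/36 - 452*d + 544*A (N(d, A) = (-452*d + 544*A) + 1681/36 = 1681/36 - 452*d + 544*A)
N(-366, h(14)) - 239603 = (1681/36 - 452*(-366) + 544*(-9 + 14)) - 239603 = (1681/36 + 165432 + 544*5) - 239603 = (1681/36 + 165432 + 2720) - 239603 = 6055153/36 - 239603 = -2570555/36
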